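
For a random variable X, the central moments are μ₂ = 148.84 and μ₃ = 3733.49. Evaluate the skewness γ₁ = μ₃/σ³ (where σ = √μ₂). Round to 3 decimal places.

σ = √μ₂ = √148.84 = 12.20000
σ³ = μ₂^(3/2) = 1815.84800
γ₁ = μ₃/σ³ = 3733.49 / 1815.84800 ≈ 2.056

2.056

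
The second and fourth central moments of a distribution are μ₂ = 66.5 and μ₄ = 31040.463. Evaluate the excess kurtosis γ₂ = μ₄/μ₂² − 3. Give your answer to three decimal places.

4.019

μ₂² = 66.5² = 4422.25000
μ₄/μ₂² = 31040.463 / 4422.25000 = 7.01916
γ₂ = 7.01916 − 3 ≈ 4.019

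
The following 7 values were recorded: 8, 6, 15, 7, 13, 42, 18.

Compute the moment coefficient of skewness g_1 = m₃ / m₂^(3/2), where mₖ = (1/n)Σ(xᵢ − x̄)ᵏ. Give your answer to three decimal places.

1.532

x̄ = (8 + 6 + 15 + 7 + 13 + 42 + 18) / 7 = 15.5714
deviations (xᵢ − x̄): -7.5714, -9.5714, -0.5714, -8.5714, -2.5714, 26.4286, 2.4286
Σ(xᵢ − x̄)² = 933.7143 ⇒ m₂ = 933.7143/7 = 133.38776
Σ(xᵢ − x̄)³ = 16516.0408 ⇒ m₃ = 16516.0408/7 = 2359.43440
m₂^(3/2) = 133.38776^(1.5) = 1540.54343
g_1 = m₃ / m₂^(3/2) = 2359.43440 / 1540.54343 ≈ 1.532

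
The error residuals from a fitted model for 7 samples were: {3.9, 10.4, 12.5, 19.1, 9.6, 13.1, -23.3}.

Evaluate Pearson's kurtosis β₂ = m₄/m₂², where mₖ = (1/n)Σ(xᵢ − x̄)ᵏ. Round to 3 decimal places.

4.253

x̄ = 6.4714
Σ(xᵢ − x̄)² = 1157.9343 ⇒ m₂ = 165.41918
Σ(xᵢ − x̄)⁴ = 814658.2397 ⇒ m₄ = 116379.74853
m₂² = 27363.50633
β₂ = m₄/m₂² = 116379.74853 / 27363.50633 ≈ 4.253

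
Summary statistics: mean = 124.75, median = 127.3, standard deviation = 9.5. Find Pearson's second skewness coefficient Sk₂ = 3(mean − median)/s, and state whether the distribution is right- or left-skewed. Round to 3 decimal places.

-0.805, left-skewed

Sk₂ = 3(124.75 − 127.3) / 9.5 = 3 × -2.5500 / 9.5
    = -7.6500 / 9.5 ≈ -0.805
Sk₂ < 0 ⇒ mean < median ⇒ left-skewed (negative skew).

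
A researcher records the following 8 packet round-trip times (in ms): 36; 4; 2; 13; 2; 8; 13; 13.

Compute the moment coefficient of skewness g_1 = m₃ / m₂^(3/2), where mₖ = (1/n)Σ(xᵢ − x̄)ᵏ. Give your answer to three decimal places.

1.452

x̄ = (36 + 4 + 2 + 13 + 2 + 8 + 13 + 13) / 8 = 11.3750
deviations (xᵢ − x̄): 24.6250, -7.3750, -9.3750, 1.6250, -9.3750, -3.3750, 1.6250, 1.6250
Σ(xᵢ − x̄)² = 855.8750 ⇒ m₂ = 855.8750/8 = 106.98438
Σ(xᵢ − x̄)³ = 12857.7188 ⇒ m₃ = 12857.7188/8 = 1607.21484
m₂^(3/2) = 106.98438^(1.5) = 1106.57418
g_1 = m₃ / m₂^(3/2) = 1607.21484 / 1106.57418 ≈ 1.452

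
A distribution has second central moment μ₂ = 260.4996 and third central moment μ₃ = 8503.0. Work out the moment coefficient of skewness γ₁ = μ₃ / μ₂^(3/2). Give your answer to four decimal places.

2.0224

σ = √μ₂ = √260.4996 = 16.14000
σ³ = μ₂^(3/2) = 4204.46354
γ₁ = μ₃/σ³ = 8503.0 / 4204.46354 ≈ 2.0224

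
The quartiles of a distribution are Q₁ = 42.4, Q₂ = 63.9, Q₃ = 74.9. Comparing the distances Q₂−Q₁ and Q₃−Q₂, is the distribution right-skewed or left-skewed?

left-skewed

Q₂ − Q₁ = 21.5;  Q₃ − Q₂ = 11.0
Q₂ − Q₁ > Q₃ − Q₂ ⇒ the lower half is more spread out ⇒ left-skewed.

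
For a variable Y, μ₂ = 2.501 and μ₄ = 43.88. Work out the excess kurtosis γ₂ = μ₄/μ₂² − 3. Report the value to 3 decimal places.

μ₂² = 2.501² = 6.25500
μ₄/μ₂² = 43.88 / 6.25500 = 7.01519
γ₂ = 7.01519 − 3 ≈ 4.015

4.015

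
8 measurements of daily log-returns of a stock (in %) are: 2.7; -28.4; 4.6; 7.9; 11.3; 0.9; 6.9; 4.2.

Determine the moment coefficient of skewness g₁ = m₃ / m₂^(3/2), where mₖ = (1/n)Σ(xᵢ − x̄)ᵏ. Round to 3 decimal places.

-1.961

x̄ = (2.7 - 28.4 + 4.6 + 7.9 + 11.3 + 0.9 + 6.9 + 4.2) / 8 = 1.2625
deviations (xᵢ − x̄): 1.4375, -29.6625, 3.3375, 6.6375, 10.0375, -0.3625, 5.6375, 2.9375
Σ(xᵢ − x̄)² = 1078.4187 ⇒ m₂ = 1078.4187/8 = 134.80234
Σ(xᵢ − x̄)³ = -24550.6325 ⇒ m₃ = -24550.6325/8 = -3068.82906
m₂^(3/2) = 134.80234^(1.5) = 1565.11468
g₁ = m₃ / m₂^(3/2) = -3068.82906 / 1565.11468 ≈ -1.961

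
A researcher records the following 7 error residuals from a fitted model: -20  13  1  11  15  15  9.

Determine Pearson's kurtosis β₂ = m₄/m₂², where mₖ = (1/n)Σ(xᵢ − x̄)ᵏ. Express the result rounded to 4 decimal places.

3.8553

x̄ = 6.2857
Σ(xᵢ − x̄)² = 945.4286 ⇒ m₂ = 135.06122
Σ(xᵢ − x̄)⁴ = 492290.9213 ⇒ m₄ = 70327.27447
m₂² = 18241.53436
β₂ = m₄/m₂² = 70327.27447 / 18241.53436 ≈ 3.8553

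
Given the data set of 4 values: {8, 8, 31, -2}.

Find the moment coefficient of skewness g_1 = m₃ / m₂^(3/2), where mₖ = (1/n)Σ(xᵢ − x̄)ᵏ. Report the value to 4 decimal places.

0.7471

x̄ = (8 + 8 + 31 - 2) / 4 = 11.2500
deviations (xᵢ − x̄): -3.2500, -3.2500, 19.7500, -13.2500
Σ(xᵢ − x̄)² = 586.7500 ⇒ m₂ = 586.7500/4 = 146.68750
Σ(xᵢ − x̄)³ = 5308.8750 ⇒ m₃ = 5308.8750/4 = 1327.21875
m₂^(3/2) = 146.68750^(1.5) = 1776.60001
g_1 = m₃ / m₂^(3/2) = 1327.21875 / 1776.60001 ≈ 0.7471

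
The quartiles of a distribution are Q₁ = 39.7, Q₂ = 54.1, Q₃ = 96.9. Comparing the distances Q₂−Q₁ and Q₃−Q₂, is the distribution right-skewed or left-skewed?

Q₂ − Q₁ = 14.4;  Q₃ − Q₂ = 42.8
Q₃ − Q₂ > Q₂ − Q₁ ⇒ the upper half is more spread out ⇒ right-skewed.

right-skewed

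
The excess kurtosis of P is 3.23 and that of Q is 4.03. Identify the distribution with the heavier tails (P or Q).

Q

Higher excess kurtosis ⇒ heavier tails relative to the normal distribution.
3.23 vs 4.03: the larger is 4.03, so Q has heavier tails.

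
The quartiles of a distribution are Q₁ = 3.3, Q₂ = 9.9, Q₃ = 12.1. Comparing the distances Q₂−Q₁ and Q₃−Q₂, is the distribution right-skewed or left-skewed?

left-skewed

Q₂ − Q₁ = 6.6;  Q₃ − Q₂ = 2.2
Q₂ − Q₁ > Q₃ − Q₂ ⇒ the lower half is more spread out ⇒ left-skewed.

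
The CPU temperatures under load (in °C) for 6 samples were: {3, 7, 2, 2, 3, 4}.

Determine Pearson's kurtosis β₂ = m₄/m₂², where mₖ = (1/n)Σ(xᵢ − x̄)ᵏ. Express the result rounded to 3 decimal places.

3.142

x̄ = 3.5000
Σ(xᵢ − x̄)² = 17.5000 ⇒ m₂ = 2.91667
Σ(xᵢ − x̄)⁴ = 160.3750 ⇒ m₄ = 26.72917
m₂² = 8.50694
β₂ = m₄/m₂² = 26.72917 / 8.50694 ≈ 3.142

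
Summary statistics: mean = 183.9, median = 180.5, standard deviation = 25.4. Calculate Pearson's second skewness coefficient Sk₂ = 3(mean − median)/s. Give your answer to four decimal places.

Sk₂ = 3(183.9 − 180.5) / 25.4 = 3 × 3.4000 / 25.4
    = 10.2000 / 25.4 ≈ 0.4016

0.4016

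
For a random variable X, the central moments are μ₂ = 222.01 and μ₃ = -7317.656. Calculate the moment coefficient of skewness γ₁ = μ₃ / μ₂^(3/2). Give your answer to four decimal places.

σ = √μ₂ = √222.01 = 14.90000
σ³ = μ₂^(3/2) = 3307.94900
γ₁ = μ₃/σ³ = -7317.656 / 3307.94900 ≈ -2.2121

-2.2121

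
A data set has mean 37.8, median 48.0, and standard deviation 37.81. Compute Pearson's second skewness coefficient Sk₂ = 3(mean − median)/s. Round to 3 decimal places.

-0.809

Sk₂ = 3(37.8 − 48.0) / 37.81 = 3 × -10.2000 / 37.81
    = -30.6000 / 37.81 ≈ -0.809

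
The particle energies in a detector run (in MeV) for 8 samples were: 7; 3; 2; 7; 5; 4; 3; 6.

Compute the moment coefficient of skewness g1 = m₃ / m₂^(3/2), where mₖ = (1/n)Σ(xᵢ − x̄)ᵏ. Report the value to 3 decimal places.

0.054

x̄ = (7 + 3 + 2 + 7 + 5 + 4 + 3 + 6) / 8 = 4.6250
deviations (xᵢ − x̄): 2.3750, -1.6250, -2.6250, 2.3750, 0.3750, -0.6250, -1.6250, 1.3750
Σ(xᵢ − x̄)² = 25.8750 ⇒ m₂ = 25.8750/8 = 3.23438
Σ(xᵢ − x̄)³ = 2.5313 ⇒ m₃ = 2.5313/8 = 0.31641
m₂^(3/2) = 3.23438^(1.5) = 5.81682
g1 = m₃ / m₂^(3/2) = 0.31641 / 5.81682 ≈ 0.054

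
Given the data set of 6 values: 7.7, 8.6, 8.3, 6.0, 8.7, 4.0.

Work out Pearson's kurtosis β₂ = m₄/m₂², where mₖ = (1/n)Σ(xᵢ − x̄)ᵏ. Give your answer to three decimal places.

2.376

x̄ = 7.2167
Σ(xᵢ − x̄)² = 17.3483 ⇒ m₂ = 2.89139
Σ(xᵢ − x̄)⁴ = 119.1855 ⇒ m₄ = 19.86426
m₂² = 8.36013
β₂ = m₄/m₂² = 19.86426 / 8.36013 ≈ 2.376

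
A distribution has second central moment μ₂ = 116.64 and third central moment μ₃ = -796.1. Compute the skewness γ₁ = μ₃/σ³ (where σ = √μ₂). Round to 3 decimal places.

-0.632

σ = √μ₂ = √116.64 = 10.80000
σ³ = μ₂^(3/2) = 1259.71200
γ₁ = μ₃/σ³ = -796.1 / 1259.71200 ≈ -0.632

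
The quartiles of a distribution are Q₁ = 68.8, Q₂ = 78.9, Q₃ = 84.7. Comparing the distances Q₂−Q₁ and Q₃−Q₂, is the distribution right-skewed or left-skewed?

left-skewed

Q₂ − Q₁ = 10.1;  Q₃ − Q₂ = 5.8
Q₂ − Q₁ > Q₃ − Q₂ ⇒ the lower half is more spread out ⇒ left-skewed.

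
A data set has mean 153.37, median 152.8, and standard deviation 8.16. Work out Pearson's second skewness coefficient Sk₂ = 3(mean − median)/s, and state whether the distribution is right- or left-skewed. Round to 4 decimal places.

0.2096, right-skewed

Sk₂ = 3(153.37 − 152.8) / 8.16 = 3 × 0.5700 / 8.16
    = 1.7100 / 8.16 ≈ 0.2096
Sk₂ > 0 ⇒ mean > median ⇒ right-skewed (positive skew).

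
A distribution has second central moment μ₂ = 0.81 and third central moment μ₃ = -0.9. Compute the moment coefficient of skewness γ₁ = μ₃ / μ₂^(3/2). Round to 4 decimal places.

-1.2346

σ = √μ₂ = √0.81 = 0.90000
σ³ = μ₂^(3/2) = 0.72900
γ₁ = μ₃/σ³ = -0.9 / 0.72900 ≈ -1.2346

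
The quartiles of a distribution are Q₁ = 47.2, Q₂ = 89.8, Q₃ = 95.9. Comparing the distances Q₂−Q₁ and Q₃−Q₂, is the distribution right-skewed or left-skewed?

left-skewed

Q₂ − Q₁ = 42.6;  Q₃ − Q₂ = 6.1
Q₂ − Q₁ > Q₃ − Q₂ ⇒ the lower half is more spread out ⇒ left-skewed.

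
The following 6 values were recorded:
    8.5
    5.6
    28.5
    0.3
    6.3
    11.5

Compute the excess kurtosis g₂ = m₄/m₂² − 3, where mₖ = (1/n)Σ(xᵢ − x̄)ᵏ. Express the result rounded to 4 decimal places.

0.3177

x̄ = 10.1167
Σ(xᵢ − x̄)² = 473.8083 ⇒ m₂ = 78.96806
Σ(xᵢ − x̄)⁴ = 124133.5853 ⇒ m₄ = 20688.93089
m₂² = 6235.95380
g₂ = m₄/m₂² − 3 = 3.31769 − 3 ≈ 0.3177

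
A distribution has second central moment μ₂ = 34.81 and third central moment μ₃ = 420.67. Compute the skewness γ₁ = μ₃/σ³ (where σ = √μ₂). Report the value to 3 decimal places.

2.048

σ = √μ₂ = √34.81 = 5.90000
σ³ = μ₂^(3/2) = 205.37900
γ₁ = μ₃/σ³ = 420.67 / 205.37900 ≈ 2.048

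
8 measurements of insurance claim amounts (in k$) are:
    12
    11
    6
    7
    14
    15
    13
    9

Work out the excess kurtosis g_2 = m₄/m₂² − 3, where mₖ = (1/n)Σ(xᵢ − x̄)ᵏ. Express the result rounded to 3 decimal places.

-1.274

x̄ = 10.8750
Σ(xᵢ − x̄)² = 74.8750 ⇒ m₂ = 9.35938
Σ(xᵢ − x̄)⁴ = 1209.5254 ⇒ m₄ = 151.19067
m₂² = 87.59790
g_2 = m₄/m₂² − 3 = 1.72596 − 3 ≈ -1.274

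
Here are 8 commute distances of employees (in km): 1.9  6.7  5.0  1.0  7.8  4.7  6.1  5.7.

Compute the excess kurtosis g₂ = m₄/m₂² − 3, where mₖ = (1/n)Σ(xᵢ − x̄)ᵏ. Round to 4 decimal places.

-0.8464

x̄ = 4.8625
Σ(xᵢ − x̄)² = 37.9788 ⇒ m₂ = 4.74734
Σ(xᵢ − x̄)⁴ = 388.2954 ⇒ m₄ = 48.53693
m₂² = 22.53727
g₂ = m₄/m₂² − 3 = 2.15363 − 3 ≈ -0.8464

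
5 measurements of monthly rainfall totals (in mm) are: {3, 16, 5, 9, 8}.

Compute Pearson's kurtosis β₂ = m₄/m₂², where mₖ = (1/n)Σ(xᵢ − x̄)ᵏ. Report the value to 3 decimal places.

x̄ = 8.2000
Σ(xᵢ − x̄)² = 98.8000 ⇒ m₂ = 19.76000
Σ(xᵢ − x̄)⁴ = 4537.9360 ⇒ m₄ = 907.58720
m₂² = 390.45760
β₂ = m₄/m₂² = 907.58720 / 390.45760 ≈ 2.324

2.324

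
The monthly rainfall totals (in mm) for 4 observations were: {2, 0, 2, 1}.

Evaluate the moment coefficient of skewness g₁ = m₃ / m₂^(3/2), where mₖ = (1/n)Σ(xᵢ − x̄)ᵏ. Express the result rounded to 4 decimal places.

x̄ = (2 + 0 + 2 + 1) / 4 = 1.2500
deviations (xᵢ − x̄): 0.7500, -1.2500, 0.7500, -0.2500
Σ(xᵢ − x̄)² = 2.7500 ⇒ m₂ = 2.7500/4 = 0.68750
Σ(xᵢ − x̄)³ = -1.1250 ⇒ m₃ = -1.1250/4 = -0.28125
m₂^(3/2) = 0.68750^(1.5) = 0.57004
g₁ = m₃ / m₂^(3/2) = -0.28125 / 0.57004 ≈ -0.4934

-0.4934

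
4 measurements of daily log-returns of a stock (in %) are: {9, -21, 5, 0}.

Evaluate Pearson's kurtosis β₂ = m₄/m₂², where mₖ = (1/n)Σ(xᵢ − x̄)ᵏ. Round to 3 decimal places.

x̄ = -1.7500
Σ(xᵢ − x̄)² = 534.7500 ⇒ m₂ = 133.68750
Σ(xᵢ − x̄)⁴ = 152756.5781 ⇒ m₄ = 38189.14453
m₂² = 17872.34766
β₂ = m₄/m₂² = 38189.14453 / 17872.34766 ≈ 2.137

2.137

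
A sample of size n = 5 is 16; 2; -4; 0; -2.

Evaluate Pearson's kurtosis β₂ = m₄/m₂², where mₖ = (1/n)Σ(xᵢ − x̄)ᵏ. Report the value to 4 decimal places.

2.8760

x̄ = 2.4000
Σ(xᵢ − x̄)² = 251.2000 ⇒ m₂ = 50.24000
Σ(xᵢ − x̄)⁴ = 36295.9360 ⇒ m₄ = 7259.18720
m₂² = 2524.05760
β₂ = m₄/m₂² = 7259.18720 / 2524.05760 ≈ 2.8760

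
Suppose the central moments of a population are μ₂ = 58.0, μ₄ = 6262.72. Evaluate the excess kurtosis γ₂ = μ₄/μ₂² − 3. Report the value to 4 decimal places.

μ₂² = 58.0² = 3364.00000
μ₄/μ₂² = 6262.72 / 3364.00000 = 1.86169
γ₂ = 1.86169 − 3 ≈ -1.1383

-1.1383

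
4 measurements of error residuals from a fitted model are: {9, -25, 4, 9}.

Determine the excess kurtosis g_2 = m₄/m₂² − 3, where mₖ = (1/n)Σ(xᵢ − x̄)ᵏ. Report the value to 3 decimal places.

-0.727

x̄ = -0.7500
Σ(xᵢ − x̄)² = 800.7500 ⇒ m₂ = 200.18750
Σ(xᵢ − x̄)⁴ = 364400.3281 ⇒ m₄ = 91100.08203
m₂² = 40075.03516
g_2 = m₄/m₂² − 3 = 2.27324 − 3 ≈ -0.727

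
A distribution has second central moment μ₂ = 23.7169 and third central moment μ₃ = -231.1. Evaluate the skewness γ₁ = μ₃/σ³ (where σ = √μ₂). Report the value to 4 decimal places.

-2.0008

σ = √μ₂ = √23.7169 = 4.87000
σ³ = μ₂^(3/2) = 115.50130
γ₁ = μ₃/σ³ = -231.1 / 115.50130 ≈ -2.0008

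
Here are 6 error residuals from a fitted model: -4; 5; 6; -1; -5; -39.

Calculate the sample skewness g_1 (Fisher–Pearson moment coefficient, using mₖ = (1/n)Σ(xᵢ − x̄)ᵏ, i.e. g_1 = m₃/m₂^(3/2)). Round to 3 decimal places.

-1.493

x̄ = (-4 + 5 + 6 - 1 - 5 - 39) / 6 = -6.3333
deviations (xᵢ − x̄): 2.3333, 11.3333, 12.3333, 5.3333, 1.3333, -32.6667
Σ(xᵢ − x̄)² = 1383.3333 ⇒ m₂ = 1383.3333/6 = 230.55556
Σ(xᵢ − x̄)³ = -31360.4444 ⇒ m₃ = -31360.4444/6 = -5226.74074
m₂^(3/2) = 230.55556^(1.5) = 3500.76846
g_1 = m₃ / m₂^(3/2) = -5226.74074 / 3500.76846 ≈ -1.493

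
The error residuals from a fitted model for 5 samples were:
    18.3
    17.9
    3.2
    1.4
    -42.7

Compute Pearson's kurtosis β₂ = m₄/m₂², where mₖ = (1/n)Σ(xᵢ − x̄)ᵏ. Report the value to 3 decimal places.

x̄ = -0.3800
Σ(xᵢ − x̄)² = 2490.0680 ⇒ m₂ = 498.01360
Σ(xᵢ − x̄)⁴ = 3441214.8908 ⇒ m₄ = 688242.97816
m₂² = 248017.54578
β₂ = m₄/m₂² = 688242.97816 / 248017.54578 ≈ 2.775

2.775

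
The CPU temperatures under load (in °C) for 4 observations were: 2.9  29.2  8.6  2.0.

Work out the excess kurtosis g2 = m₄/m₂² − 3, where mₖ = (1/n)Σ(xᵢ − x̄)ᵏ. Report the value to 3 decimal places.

-0.822

x̄ = 10.6750
Σ(xᵢ − x̄)² = 483.1875 ⇒ m₂ = 120.79687
Σ(xᵢ − x̄)⁴ = 127105.7352 ⇒ m₄ = 31776.43379
m₂² = 14591.88501
g2 = m₄/m₂² − 3 = 2.17768 − 3 ≈ -0.822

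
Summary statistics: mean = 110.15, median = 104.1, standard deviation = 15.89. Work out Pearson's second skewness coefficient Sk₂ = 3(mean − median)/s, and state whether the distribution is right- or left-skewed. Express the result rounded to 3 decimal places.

1.142, right-skewed

Sk₂ = 3(110.15 − 104.1) / 15.89 = 3 × 6.0500 / 15.89
    = 18.1500 / 15.89 ≈ 1.142
Sk₂ > 0 ⇒ mean > median ⇒ right-skewed (positive skew).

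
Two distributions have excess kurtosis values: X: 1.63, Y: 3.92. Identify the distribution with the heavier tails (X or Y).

Y

Higher excess kurtosis ⇒ heavier tails relative to the normal distribution.
1.63 vs 3.92: the larger is 3.92, so Y has heavier tails.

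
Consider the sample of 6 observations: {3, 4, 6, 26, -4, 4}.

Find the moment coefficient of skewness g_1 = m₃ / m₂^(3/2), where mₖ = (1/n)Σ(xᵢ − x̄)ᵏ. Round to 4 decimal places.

1.2940

x̄ = (3 + 4 + 6 + 26 - 4 + 4) / 6 = 6.5000
deviations (xᵢ − x̄): -3.5000, -2.5000, -0.5000, 19.5000, -10.5000, -2.5000
Σ(xᵢ − x̄)² = 515.5000 ⇒ m₂ = 515.5000/6 = 85.91667
Σ(xᵢ − x̄)³ = 6183.0000 ⇒ m₃ = 6183.0000/6 = 1030.50000
m₂^(3/2) = 85.91667^(1.5) = 796.37227
g_1 = m₃ / m₂^(3/2) = 1030.50000 / 796.37227 ≈ 1.2940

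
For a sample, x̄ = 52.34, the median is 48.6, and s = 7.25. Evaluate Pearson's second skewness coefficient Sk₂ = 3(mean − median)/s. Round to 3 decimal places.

1.548

Sk₂ = 3(52.34 − 48.6) / 7.25 = 3 × 3.7400 / 7.25
    = 11.2200 / 7.25 ≈ 1.548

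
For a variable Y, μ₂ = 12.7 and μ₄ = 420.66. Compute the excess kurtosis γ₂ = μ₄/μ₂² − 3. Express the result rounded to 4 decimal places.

-0.3919

μ₂² = 12.7² = 161.29000
μ₄/μ₂² = 420.66 / 161.29000 = 2.60810
γ₂ = 2.60810 − 3 ≈ -0.3919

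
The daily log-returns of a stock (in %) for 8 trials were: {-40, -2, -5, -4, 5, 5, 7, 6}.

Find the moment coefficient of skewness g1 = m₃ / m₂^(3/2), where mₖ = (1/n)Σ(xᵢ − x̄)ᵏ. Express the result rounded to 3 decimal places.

x̄ = (-40 - 2 - 5 - 4 + 5 + 5 + 7 + 6) / 8 = -3.5000
deviations (xᵢ − x̄): -36.5000, 1.5000, -1.5000, -0.5000, 8.5000, 8.5000, 10.5000, 9.5000
Σ(xᵢ − x̄)² = 1682.0000 ⇒ m₂ = 1682.0000/8 = 210.25000
Σ(xᵢ − x̄)³ = -45384.0000 ⇒ m₃ = -45384.0000/8 = -5673.00000
m₂^(3/2) = 210.25000^(1.5) = 3048.62500
g1 = m₃ / m₂^(3/2) = -5673.00000 / 3048.62500 ≈ -1.861

-1.861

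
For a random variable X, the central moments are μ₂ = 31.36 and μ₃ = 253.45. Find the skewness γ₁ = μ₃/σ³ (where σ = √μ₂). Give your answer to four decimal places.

1.4432

σ = √μ₂ = √31.36 = 5.60000
σ³ = μ₂^(3/2) = 175.61600
γ₁ = μ₃/σ³ = 253.45 / 175.61600 ≈ 1.4432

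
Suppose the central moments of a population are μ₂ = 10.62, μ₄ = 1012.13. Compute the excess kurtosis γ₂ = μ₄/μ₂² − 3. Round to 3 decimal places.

μ₂² = 10.62² = 112.78440
μ₄/μ₂² = 1012.13 / 112.78440 = 8.97402
γ₂ = 8.97402 − 3 ≈ 5.974

5.974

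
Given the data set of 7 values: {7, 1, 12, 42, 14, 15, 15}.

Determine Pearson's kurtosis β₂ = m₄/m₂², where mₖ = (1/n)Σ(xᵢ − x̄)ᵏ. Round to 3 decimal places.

3.963

x̄ = 15.1429
Σ(xᵢ − x̄)² = 998.8571 ⇒ m₂ = 142.69388
Σ(xᵢ − x̄)⁴ = 564786.4606 ⇒ m₄ = 80683.78009
m₂² = 20361.54269
β₂ = m₄/m₂² = 80683.78009 / 20361.54269 ≈ 3.963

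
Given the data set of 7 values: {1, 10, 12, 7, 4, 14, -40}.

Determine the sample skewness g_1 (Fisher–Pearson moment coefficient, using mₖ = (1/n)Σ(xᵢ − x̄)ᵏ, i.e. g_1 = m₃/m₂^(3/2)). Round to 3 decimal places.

-1.800

x̄ = (1 + 10 + 12 + 7 + 4 + 14 - 40) / 7 = 1.1429
deviations (xᵢ − x̄): -0.1429, 8.8571, 10.8571, 5.8571, 2.8571, 12.8571, -41.1429
Σ(xᵢ − x̄)² = 2096.8571 ⇒ m₂ = 2096.8571/7 = 299.55102
Σ(xᵢ − x̄)³ = -65319.6735 ⇒ m₃ = -65319.6735/7 = -9331.38192
m₂^(3/2) = 299.55102^(1.5) = 5184.49196
g_1 = m₃ / m₂^(3/2) = -9331.38192 / 5184.49196 ≈ -1.800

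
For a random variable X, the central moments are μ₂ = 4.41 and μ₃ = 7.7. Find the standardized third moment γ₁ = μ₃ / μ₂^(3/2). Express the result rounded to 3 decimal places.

σ = √μ₂ = √4.41 = 2.10000
σ³ = μ₂^(3/2) = 9.26100
γ₁ = μ₃/σ³ = 7.7 / 9.26100 ≈ 0.831

0.831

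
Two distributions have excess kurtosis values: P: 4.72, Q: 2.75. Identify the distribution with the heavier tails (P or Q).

P

Higher excess kurtosis ⇒ heavier tails relative to the normal distribution.
4.72 vs 2.75: the larger is 4.72, so P has heavier tails.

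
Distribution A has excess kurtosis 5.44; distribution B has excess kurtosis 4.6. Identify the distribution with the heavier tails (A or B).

A

Higher excess kurtosis ⇒ heavier tails relative to the normal distribution.
5.44 vs 4.6: the larger is 5.44, so A has heavier tails.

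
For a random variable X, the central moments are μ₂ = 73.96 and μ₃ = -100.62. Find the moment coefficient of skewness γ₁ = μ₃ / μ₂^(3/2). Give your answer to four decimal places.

σ = √μ₂ = √73.96 = 8.60000
σ³ = μ₂^(3/2) = 636.05600
γ₁ = μ₃/σ³ = -100.62 / 636.05600 ≈ -0.1582

-0.1582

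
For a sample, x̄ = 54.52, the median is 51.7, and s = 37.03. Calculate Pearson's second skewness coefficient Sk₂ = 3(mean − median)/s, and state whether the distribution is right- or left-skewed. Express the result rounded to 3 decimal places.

Sk₂ = 3(54.52 − 51.7) / 37.03 = 3 × 2.8200 / 37.03
    = 8.4600 / 37.03 ≈ 0.228
Sk₂ > 0 ⇒ mean > median ⇒ right-skewed (positive skew).

0.228, right-skewed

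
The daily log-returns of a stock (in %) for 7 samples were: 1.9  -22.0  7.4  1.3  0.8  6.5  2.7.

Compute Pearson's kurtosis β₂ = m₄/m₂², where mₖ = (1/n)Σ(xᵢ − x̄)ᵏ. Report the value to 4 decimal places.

4.5894

x̄ = -0.2000
Σ(xᵢ − x̄)² = 593.9600 ⇒ m₂ = 84.85143
Σ(xᵢ − x̄)⁴ = 231300.6260 ⇒ m₄ = 33042.94657
m₂² = 7199.76493
β₂ = m₄/m₂² = 33042.94657 / 7199.76493 ≈ 4.5894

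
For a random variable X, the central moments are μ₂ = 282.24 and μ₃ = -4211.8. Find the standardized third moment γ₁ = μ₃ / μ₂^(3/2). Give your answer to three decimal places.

-0.888

σ = √μ₂ = √282.24 = 16.80000
σ³ = μ₂^(3/2) = 4741.63200
γ₁ = μ₃/σ³ = -4211.8 / 4741.63200 ≈ -0.888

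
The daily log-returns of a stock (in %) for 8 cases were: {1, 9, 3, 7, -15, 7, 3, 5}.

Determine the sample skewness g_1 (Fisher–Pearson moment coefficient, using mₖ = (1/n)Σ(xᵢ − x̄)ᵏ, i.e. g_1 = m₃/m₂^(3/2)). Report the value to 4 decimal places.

-1.7419

x̄ = (1 + 9 + 3 + 7 - 15 + 7 + 3 + 5) / 8 = 2.5000
deviations (xᵢ − x̄): -1.5000, 6.5000, 0.5000, 4.5000, -17.5000, 4.5000, 0.5000, 2.5000
Σ(xᵢ − x̄)² = 398.0000 ⇒ m₂ = 398.0000/8 = 49.75000
Σ(xᵢ − x̄)³ = -4890.0000 ⇒ m₃ = -4890.0000/8 = -611.25000
m₂^(3/2) = 49.75000^(1.5) = 350.90506
g_1 = m₃ / m₂^(3/2) = -611.25000 / 350.90506 ≈ -1.7419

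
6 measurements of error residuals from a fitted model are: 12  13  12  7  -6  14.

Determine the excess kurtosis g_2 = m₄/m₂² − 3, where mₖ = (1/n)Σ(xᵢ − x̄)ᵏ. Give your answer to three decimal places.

x̄ = 8.6667
Σ(xᵢ − x̄)² = 287.3333 ⇒ m₂ = 47.88889
Σ(xᵢ − x̄)⁴ = 47689.1111 ⇒ m₄ = 7948.18519
m₂² = 2293.34568
g_2 = m₄/m₂² − 3 = 3.46576 − 3 ≈ 0.466

0.466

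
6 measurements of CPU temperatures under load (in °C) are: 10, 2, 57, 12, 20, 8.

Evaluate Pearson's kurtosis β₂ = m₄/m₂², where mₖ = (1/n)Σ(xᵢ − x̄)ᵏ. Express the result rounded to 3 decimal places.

3.607

x̄ = 18.1667
Σ(xᵢ − x̄)² = 1980.8333 ⇒ m₂ = 330.13889
Σ(xᵢ − x̄)⁴ = 2359046.4861 ⇒ m₄ = 393174.41435
m₂² = 108991.68596
β₂ = m₄/m₂² = 393174.41435 / 108991.68596 ≈ 3.607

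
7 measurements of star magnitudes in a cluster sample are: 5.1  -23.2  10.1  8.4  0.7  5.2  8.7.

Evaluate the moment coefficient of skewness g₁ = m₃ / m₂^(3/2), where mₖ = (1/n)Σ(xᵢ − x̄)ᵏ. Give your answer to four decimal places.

-1.7507

x̄ = (5.1 - 23.2 + 10.1 + 8.4 + 0.7 + 5.2 + 8.7) / 7 = 2.1429
deviations (xᵢ − x̄): 2.9571, -25.3429, 7.9571, 6.2571, -1.4429, 3.0571, 6.5571
Σ(xᵢ − x̄)² = 807.8971 ⇒ m₂ = 807.8971/7 = 115.41388
Σ(xᵢ − x̄)³ = -15194.5600 ⇒ m₃ = -15194.5600/7 = -2170.65143
m₂^(3/2) = 115.41388^(1.5) = 1239.90111
g₁ = m₃ / m₂^(3/2) = -2170.65143 / 1239.90111 ≈ -1.7507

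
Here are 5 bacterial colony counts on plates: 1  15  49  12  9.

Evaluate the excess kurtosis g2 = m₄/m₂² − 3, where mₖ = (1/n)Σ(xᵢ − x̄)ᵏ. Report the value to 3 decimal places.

x̄ = 17.2000
Σ(xᵢ − x̄)² = 1372.8000 ⇒ m₂ = 274.56000
Σ(xᵢ − x̄)⁴ = 1096756.8960 ⇒ m₄ = 219351.37920
m₂² = 75383.19360
g2 = m₄/m₂² − 3 = 2.90982 − 3 ≈ -0.090

-0.090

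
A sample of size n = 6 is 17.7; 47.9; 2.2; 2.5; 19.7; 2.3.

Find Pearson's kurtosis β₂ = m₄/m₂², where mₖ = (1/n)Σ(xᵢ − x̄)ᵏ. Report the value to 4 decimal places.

2.8526

x̄ = 15.3833
Σ(xᵢ − x̄)² = 1592.2883 ⇒ m₂ = 265.38139
Σ(xᵢ − x̄)⁴ = 1205386.7750 ⇒ m₄ = 200897.79584
m₂² = 70427.28157
β₂ = m₄/m₂² = 200897.79584 / 70427.28157 ≈ 2.8526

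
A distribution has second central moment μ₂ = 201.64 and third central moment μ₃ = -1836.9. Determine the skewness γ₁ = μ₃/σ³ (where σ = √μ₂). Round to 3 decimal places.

-0.642

σ = √μ₂ = √201.64 = 14.20000
σ³ = μ₂^(3/2) = 2863.28800
γ₁ = μ₃/σ³ = -1836.9 / 2863.28800 ≈ -0.642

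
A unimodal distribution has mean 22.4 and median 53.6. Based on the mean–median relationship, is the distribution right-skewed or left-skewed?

mean − median = 22.4 − 53.6 = -31.2
mean < median ⇒ the longer tail is on the left ⇒ left-skewed (negatively skewed).

left-skewed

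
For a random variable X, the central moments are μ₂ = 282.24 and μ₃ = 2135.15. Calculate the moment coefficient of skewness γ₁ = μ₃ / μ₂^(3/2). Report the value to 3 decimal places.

0.450

σ = √μ₂ = √282.24 = 16.80000
σ³ = μ₂^(3/2) = 4741.63200
γ₁ = μ₃/σ³ = 2135.15 / 4741.63200 ≈ 0.450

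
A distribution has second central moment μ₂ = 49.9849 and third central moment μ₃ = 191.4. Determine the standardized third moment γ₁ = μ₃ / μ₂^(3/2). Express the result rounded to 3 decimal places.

0.542

σ = √μ₂ = √49.9849 = 7.07000
σ³ = μ₂^(3/2) = 353.39324
γ₁ = μ₃/σ³ = 191.4 / 353.39324 ≈ 0.542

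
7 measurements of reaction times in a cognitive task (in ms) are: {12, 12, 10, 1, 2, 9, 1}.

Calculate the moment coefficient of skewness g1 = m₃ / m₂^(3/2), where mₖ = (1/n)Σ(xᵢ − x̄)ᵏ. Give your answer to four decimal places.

-0.1777

x̄ = (12 + 12 + 10 + 1 + 2 + 9 + 1) / 7 = 6.7143
deviations (xᵢ − x̄): 5.2857, 5.2857, 3.2857, -5.7143, -4.7143, 2.2857, -5.7143
Σ(xᵢ − x̄)² = 159.4286 ⇒ m₂ = 159.4286/7 = 22.77551
Σ(xᵢ − x̄)³ = -135.1837 ⇒ m₃ = -135.1837/7 = -19.31195
m₂^(3/2) = 22.77551^(1.5) = 108.69315
g1 = m₃ / m₂^(3/2) = -19.31195 / 108.69315 ≈ -0.1777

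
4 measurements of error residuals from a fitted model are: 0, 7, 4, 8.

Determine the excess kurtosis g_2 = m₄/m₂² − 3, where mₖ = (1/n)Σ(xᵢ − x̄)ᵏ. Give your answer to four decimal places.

-1.2776

x̄ = 4.7500
Σ(xᵢ − x̄)² = 38.7500 ⇒ m₂ = 9.68750
Σ(xᵢ − x̄)⁴ = 646.5781 ⇒ m₄ = 161.64453
m₂² = 93.84766
g_2 = m₄/m₂² − 3 = 1.72241 − 3 ≈ -1.2776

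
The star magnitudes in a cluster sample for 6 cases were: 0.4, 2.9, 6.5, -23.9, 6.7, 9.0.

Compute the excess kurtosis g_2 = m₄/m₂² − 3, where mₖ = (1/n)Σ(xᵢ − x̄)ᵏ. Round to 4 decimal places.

0.7603

x̄ = 0.2667
Σ(xᵢ − x̄)² = 747.4933 ⇒ m₂ = 124.58222
Σ(xᵢ − x̄)⁴ = 350176.4304 ⇒ m₄ = 58362.73841
m₂² = 15520.73009
g_2 = m₄/m₂² − 3 = 3.76031 − 3 ≈ 0.7603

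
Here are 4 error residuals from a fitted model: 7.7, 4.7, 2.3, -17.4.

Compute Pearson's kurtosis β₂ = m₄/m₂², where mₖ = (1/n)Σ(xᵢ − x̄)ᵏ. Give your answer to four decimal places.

2.2385

x̄ = -0.6750
Σ(xᵢ − x̄)² = 387.6075 ⇒ m₂ = 96.90187
Σ(xᵢ − x̄)⁴ = 84079.1343 ⇒ m₄ = 21019.78358
m₂² = 9389.97338
β₂ = m₄/m₂² = 21019.78358 / 9389.97338 ≈ 2.2385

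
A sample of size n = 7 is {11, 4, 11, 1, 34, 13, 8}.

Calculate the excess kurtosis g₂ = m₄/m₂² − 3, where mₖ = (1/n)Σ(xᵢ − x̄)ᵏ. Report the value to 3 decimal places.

0.904

x̄ = 11.7143
Σ(xᵢ − x̄)² = 687.4286 ⇒ m₂ = 98.20408
Σ(xᵢ − x̄)⁴ = 263577.4111 ⇒ m₄ = 37653.91587
m₂² = 9644.04165
g₂ = m₄/m₂² − 3 = 3.90437 − 3 ≈ 0.904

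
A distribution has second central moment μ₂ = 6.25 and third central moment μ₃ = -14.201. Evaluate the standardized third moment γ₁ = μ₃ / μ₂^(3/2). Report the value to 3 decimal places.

-0.909

σ = √μ₂ = √6.25 = 2.50000
σ³ = μ₂^(3/2) = 15.62500
γ₁ = μ₃/σ³ = -14.201 / 15.62500 ≈ -0.909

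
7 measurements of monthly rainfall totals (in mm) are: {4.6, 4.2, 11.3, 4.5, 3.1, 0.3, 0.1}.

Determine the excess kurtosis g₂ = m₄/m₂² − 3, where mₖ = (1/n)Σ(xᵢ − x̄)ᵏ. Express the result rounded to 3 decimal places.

0.245

x̄ = 4.0143
Σ(xᵢ − x̄)² = 83.6486 ⇒ m₂ = 11.94980
Σ(xᵢ − x̄)⁴ = 3243.6128 ⇒ m₄ = 463.37326
m₂² = 142.79762
g₂ = m₄/m₂² − 3 = 3.24496 − 3 ≈ 0.245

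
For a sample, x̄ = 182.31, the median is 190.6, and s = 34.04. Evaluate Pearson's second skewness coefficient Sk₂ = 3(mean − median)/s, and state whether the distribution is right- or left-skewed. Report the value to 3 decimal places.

-0.731, left-skewed

Sk₂ = 3(182.31 − 190.6) / 34.04 = 3 × -8.2900 / 34.04
    = -24.8700 / 34.04 ≈ -0.731
Sk₂ < 0 ⇒ mean < median ⇒ left-skewed (negative skew).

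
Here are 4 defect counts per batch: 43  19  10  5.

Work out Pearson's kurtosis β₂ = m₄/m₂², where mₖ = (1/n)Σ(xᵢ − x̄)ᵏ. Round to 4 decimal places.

2.0172

x̄ = 19.2500
Σ(xᵢ − x̄)² = 852.7500 ⇒ m₂ = 213.18750
Σ(xᵢ − x̄)⁴ = 366721.8281 ⇒ m₄ = 91680.45703
m₂² = 45448.91016
β₂ = m₄/m₂² = 91680.45703 / 45448.91016 ≈ 2.0172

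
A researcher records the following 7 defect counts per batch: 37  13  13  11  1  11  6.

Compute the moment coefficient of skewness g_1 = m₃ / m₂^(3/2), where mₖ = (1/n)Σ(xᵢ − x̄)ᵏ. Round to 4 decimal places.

1.3935

x̄ = (37 + 13 + 13 + 11 + 1 + 11 + 6) / 7 = 13.1429
deviations (xᵢ − x̄): 23.8571, -0.1429, -0.1429, -2.1429, -12.1429, -2.1429, -7.1429
Σ(xᵢ − x̄)² = 776.8571 ⇒ m₂ = 776.8571/7 = 110.97959
Σ(xᵢ − x̄)³ = 11404.0408 ⇒ m₃ = 11404.0408/7 = 1629.14869
m₂^(3/2) = 110.97959^(1.5) = 1169.13506
g_1 = m₃ / m₂^(3/2) = 1629.14869 / 1169.13506 ≈ 1.3935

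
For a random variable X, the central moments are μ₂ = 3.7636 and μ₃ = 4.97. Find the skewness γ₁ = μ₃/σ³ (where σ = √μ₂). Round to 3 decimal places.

0.681

σ = √μ₂ = √3.7636 = 1.94000
σ³ = μ₂^(3/2) = 7.30138
γ₁ = μ₃/σ³ = 4.97 / 7.30138 ≈ 0.681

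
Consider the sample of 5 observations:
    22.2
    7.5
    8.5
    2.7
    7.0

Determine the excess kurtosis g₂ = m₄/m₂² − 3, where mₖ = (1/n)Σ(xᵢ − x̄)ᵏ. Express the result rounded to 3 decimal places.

-0.109

x̄ = 9.5800
Σ(xᵢ − x̄)² = 218.7480 ⇒ m₂ = 43.74960
Σ(xᵢ − x̄)⁴ = 27670.0804 ⇒ m₄ = 5534.01608
m₂² = 1914.02750
g₂ = m₄/m₂² − 3 = 2.89129 − 3 ≈ -0.109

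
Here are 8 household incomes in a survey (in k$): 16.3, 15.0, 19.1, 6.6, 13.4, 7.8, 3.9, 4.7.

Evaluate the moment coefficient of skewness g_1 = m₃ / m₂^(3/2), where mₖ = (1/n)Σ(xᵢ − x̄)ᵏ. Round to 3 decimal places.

0.108

x̄ = (16.3 + 15.0 + 19.1 + 6.6 + 13.4 + 7.8 + 3.9 + 4.7) / 8 = 10.8500
deviations (xᵢ − x̄): 5.4500, 4.1500, 8.2500, -4.2500, 2.5500, -3.0500, -6.9500, -6.1500
Σ(xᵢ − x̄)² = 234.9800 ⇒ m₂ = 234.9800/8 = 29.37250
Σ(xᵢ − x̄)³ = 138.0000 ⇒ m₃ = 138.0000/8 = 17.25000
m₂^(3/2) = 29.37250^(1.5) = 159.18838
g_1 = m₃ / m₂^(3/2) = 17.25000 / 159.18838 ≈ 0.108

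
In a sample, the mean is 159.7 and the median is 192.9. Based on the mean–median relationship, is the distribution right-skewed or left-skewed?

mean − median = 159.7 − 192.9 = -33.2
mean < median ⇒ the longer tail is on the left ⇒ left-skewed (negatively skewed).

left-skewed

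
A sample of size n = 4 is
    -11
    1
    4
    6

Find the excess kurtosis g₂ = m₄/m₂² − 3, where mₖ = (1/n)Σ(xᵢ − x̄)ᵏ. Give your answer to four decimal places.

-0.8605

x̄ = 0.0000
Σ(xᵢ − x̄)² = 174.0000 ⇒ m₂ = 43.50000
Σ(xᵢ − x̄)⁴ = 16194.0000 ⇒ m₄ = 4048.50000
m₂² = 1892.25000
g₂ = m₄/m₂² − 3 = 2.13952 − 3 ≈ -0.8605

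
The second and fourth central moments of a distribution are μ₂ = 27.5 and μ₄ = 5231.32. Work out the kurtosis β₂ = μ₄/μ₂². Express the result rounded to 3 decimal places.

μ₂² = 27.5² = 756.25000
μ₄/μ₂² = 5231.32 / 756.25000 = 6.91745
β₂ ≈ 6.917

6.917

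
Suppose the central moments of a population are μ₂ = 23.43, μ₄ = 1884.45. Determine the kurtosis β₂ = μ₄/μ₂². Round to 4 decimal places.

3.4327

μ₂² = 23.43² = 548.96490
μ₄/μ₂² = 1884.45 / 548.96490 = 3.43273
β₂ ≈ 3.4327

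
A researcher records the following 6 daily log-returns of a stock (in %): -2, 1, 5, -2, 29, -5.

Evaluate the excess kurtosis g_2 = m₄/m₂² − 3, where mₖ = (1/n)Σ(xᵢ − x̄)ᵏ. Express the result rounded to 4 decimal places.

x̄ = 4.3333
Σ(xᵢ − x̄)² = 787.3333 ⇒ m₂ = 131.22222
Σ(xᵢ − x̄)⁴ = 381134.4444 ⇒ m₄ = 63522.40741
m₂² = 17219.27160
g_2 = m₄/m₂² − 3 = 3.68903 − 3 ≈ 0.6890

0.6890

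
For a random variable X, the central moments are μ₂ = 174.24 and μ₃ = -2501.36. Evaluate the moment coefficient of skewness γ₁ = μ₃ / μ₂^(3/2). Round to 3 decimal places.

σ = √μ₂ = √174.24 = 13.20000
σ³ = μ₂^(3/2) = 2299.96800
γ₁ = μ₃/σ³ = -2501.36 / 2299.96800 ≈ -1.088

-1.088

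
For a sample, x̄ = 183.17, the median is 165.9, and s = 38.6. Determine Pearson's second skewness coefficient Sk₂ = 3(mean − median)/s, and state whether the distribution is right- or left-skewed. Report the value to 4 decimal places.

1.3422, right-skewed

Sk₂ = 3(183.17 − 165.9) / 38.6 = 3 × 17.2700 / 38.6
    = 51.8100 / 38.6 ≈ 1.3422
Sk₂ > 0 ⇒ mean > median ⇒ right-skewed (positive skew).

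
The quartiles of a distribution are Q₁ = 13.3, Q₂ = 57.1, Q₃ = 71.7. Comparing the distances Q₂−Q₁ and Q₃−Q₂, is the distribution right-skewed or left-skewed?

Q₂ − Q₁ = 43.8;  Q₃ − Q₂ = 14.6
Q₂ − Q₁ > Q₃ − Q₂ ⇒ the lower half is more spread out ⇒ left-skewed.

left-skewed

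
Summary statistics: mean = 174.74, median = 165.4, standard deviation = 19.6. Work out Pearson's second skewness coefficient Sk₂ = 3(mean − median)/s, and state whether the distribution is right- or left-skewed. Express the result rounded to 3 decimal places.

Sk₂ = 3(174.74 − 165.4) / 19.6 = 3 × 9.3400 / 19.6
    = 28.0200 / 19.6 ≈ 1.430
Sk₂ > 0 ⇒ mean > median ⇒ right-skewed (positive skew).

1.430, right-skewed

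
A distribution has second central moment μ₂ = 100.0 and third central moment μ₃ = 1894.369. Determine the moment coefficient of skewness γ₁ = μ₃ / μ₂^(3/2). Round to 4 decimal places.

1.8944

σ = √μ₂ = √100.0 = 10.00000
σ³ = μ₂^(3/2) = 1000.00000
γ₁ = μ₃/σ³ = 1894.369 / 1000.00000 ≈ 1.8944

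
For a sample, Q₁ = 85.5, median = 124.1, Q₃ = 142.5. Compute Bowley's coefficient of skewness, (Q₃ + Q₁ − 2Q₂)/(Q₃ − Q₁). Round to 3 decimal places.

numerator: Q₃ + Q₁ − 2Q₂ = 142.5 + 85.5 − 2×124.1 = -20.2000
denominator: Q₃ − Q₁ = 142.5 − 85.5 = 57.0000
Bowley skewness = -20.2000 / 57.0000 ≈ -0.354

-0.354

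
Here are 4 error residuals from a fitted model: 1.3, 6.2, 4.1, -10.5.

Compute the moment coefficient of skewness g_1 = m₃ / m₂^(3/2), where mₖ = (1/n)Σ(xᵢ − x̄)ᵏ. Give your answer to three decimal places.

x̄ = (1.3 + 6.2 + 4.1 - 10.5) / 4 = 0.2750
deviations (xᵢ − x̄): 1.0250, 5.9250, 3.8250, -10.7750
Σ(xᵢ − x̄)² = 166.8875 ⇒ m₂ = 166.8875/4 = 41.72188
Σ(xᵢ − x̄)³ = -985.9444 ⇒ m₃ = -985.9444/4 = -246.48609
m₂^(3/2) = 41.72188^(1.5) = 269.49191
g_1 = m₃ / m₂^(3/2) = -246.48609 / 269.49191 ≈ -0.915

-0.915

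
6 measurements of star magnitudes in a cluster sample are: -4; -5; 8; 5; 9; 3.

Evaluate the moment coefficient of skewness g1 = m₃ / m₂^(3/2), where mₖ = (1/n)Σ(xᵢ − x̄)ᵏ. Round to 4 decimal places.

x̄ = (-4 - 5 + 8 + 5 + 9 + 3) / 6 = 2.6667
deviations (xᵢ − x̄): -6.6667, -7.6667, 5.3333, 2.3333, 6.3333, 0.3333
Σ(xᵢ − x̄)² = 177.3333 ⇒ m₂ = 177.3333/6 = 29.55556
Σ(xᵢ − x̄)³ = -328.4444 ⇒ m₃ = -328.4444/6 = -54.74074
m₂^(3/2) = 29.55556^(1.5) = 160.67884
g1 = m₃ / m₂^(3/2) = -54.74074 / 160.67884 ≈ -0.3407

-0.3407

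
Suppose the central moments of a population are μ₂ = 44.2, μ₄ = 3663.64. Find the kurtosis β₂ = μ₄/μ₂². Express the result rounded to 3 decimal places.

μ₂² = 44.2² = 1953.64000
μ₄/μ₂² = 3663.64 / 1953.64000 = 1.87529
β₂ ≈ 1.875

1.875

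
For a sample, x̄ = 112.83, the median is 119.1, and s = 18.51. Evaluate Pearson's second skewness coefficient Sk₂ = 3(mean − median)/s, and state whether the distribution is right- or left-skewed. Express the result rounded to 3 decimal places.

Sk₂ = 3(112.83 − 119.1) / 18.51 = 3 × -6.2700 / 18.51
    = -18.8100 / 18.51 ≈ -1.016
Sk₂ < 0 ⇒ mean < median ⇒ left-skewed (negative skew).

-1.016, left-skewed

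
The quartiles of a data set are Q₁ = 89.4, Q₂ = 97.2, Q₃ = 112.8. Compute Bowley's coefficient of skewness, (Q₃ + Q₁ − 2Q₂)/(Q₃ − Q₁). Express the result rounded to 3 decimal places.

numerator: Q₃ + Q₁ − 2Q₂ = 112.8 + 89.4 − 2×97.2 = 7.8000
denominator: Q₃ − Q₁ = 112.8 − 89.4 = 23.4000
Bowley skewness = 7.8000 / 23.4000 ≈ 0.333

0.333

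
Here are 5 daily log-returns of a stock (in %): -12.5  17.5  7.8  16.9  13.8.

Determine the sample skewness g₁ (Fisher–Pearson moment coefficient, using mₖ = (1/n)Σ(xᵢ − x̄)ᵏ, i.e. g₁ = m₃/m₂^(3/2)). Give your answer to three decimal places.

x̄ = (-12.5 + 17.5 + 7.8 + 16.9 + 13.8) / 5 = 8.7000
deviations (xᵢ − x̄): -21.2000, 8.8000, -0.9000, 8.2000, 5.1000
Σ(xᵢ − x̄)² = 620.9400 ⇒ m₂ = 620.9400/5 = 124.18800
Σ(xᵢ − x̄)³ = -8163.3660 ⇒ m₃ = -8163.3660/5 = -1632.67320
m₂^(3/2) = 124.18800^(1.5) = 1383.94697
g₁ = m₃ / m₂^(3/2) = -1632.67320 / 1383.94697 ≈ -1.180

-1.180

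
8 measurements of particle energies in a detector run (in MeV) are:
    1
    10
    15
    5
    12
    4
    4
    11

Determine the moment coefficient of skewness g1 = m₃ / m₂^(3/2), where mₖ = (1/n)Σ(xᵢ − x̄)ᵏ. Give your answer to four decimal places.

x̄ = (1 + 10 + 15 + 5 + 12 + 4 + 4 + 11) / 8 = 7.7500
deviations (xᵢ − x̄): -6.7500, 2.2500, 7.2500, -2.7500, 4.2500, -3.7500, -3.7500, 3.2500
Σ(xᵢ − x̄)² = 167.5000 ⇒ m₂ = 167.5000/8 = 20.93750
Σ(xᵢ − x̄)³ = 69.7500 ⇒ m₃ = 69.7500/8 = 8.71875
m₂^(3/2) = 20.93750^(1.5) = 95.80479
g1 = m₃ / m₂^(3/2) = 8.71875 / 95.80479 ≈ 0.0910

0.0910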